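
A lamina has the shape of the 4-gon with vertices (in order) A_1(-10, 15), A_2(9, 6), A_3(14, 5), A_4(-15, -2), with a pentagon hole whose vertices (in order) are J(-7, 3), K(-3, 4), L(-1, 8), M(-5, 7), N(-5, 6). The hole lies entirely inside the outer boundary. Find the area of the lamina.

Outer boundary:
Apply the surveyor's formula: 2A = Σ (x_i·y_{i+1} − x_{i+1}·y_i), indices taken mod 4.
Σ = (-195) + (-39) + (47) + (-245) = -432
Area = |Σ|/2 = 216.
Hole:
Apply the shoelace (surveyor's) formula: 2A = Σ (x_i·y_{i+1} − x_{i+1}·y_i), indices taken mod 5.
Cross-terms: -19, -20, 33, 5, 27  ⇒  Σ = 26
Area = |Σ|/2 = 13.
Net area = 216 − 13 = 203.

203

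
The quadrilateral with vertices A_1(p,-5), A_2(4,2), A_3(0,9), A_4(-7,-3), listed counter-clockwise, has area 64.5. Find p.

-5

The doubled signed area Σ (x_i y_{i+1} − x_{i+1} y_i) is linear in p.
With p=0 it equals 154; the coefficient of p is 5 (from the two edges through A_1).
So 5·p + 154 = 2·64.5 = 129 ⇒ p = -5.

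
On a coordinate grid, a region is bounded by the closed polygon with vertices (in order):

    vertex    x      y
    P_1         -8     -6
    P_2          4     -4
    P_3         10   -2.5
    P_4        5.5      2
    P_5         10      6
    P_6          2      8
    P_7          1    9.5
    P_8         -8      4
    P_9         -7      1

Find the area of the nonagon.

Apply the shoelace (surveyor's) formula: 2A = Σ (x_i·y_{i+1} − x_{i+1}·y_i), indices taken mod 9.
P_1→P_2: (-8)(-4) − (4)(-6) = 56
P_2→P_3: (4)(-2.5) − (10)(-4) = 30
P_3→P_4: (10)(2) − (5.5)(-2.5) = 33.75
P_4→P_5: (5.5)(6) − (10)(2) = 13
P_5→P_6: (10)(8) − (2)(6) = 68
P_6→P_7: (2)(9.5) − (1)(8) = 11
P_7→P_8: (1)(4) − (-8)(9.5) = 80
P_8→P_9: (-8)(1) − (-7)(4) = 20
P_9→P_1: (-7)(-6) − (-8)(1) = 50
Σ = 361.75
Area = |Σ|/2 = 180.875.

180.875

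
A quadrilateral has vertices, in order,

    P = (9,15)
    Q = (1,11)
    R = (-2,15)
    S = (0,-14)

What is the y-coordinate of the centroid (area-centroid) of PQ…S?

4

Apply the surveyor's formula. First the cross-terms c_i = x_i·y_{i+1} − x_{i+1}·y_i:
  84, 37, 28, 126  ⇒  2A = 275, A = 137.5.
Then Σ (y_i + y_{i+1})·c_i = 3300, so ȳ = 3300 / (6·137.5) = 4.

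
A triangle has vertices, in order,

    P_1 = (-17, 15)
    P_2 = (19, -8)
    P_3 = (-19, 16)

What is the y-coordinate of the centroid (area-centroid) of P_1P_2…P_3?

Apply Gauss's area formula. First the cross-terms c_i = x_i·y_{i+1} − x_{i+1}·y_i:
  -149, 152, -13  ⇒  2A = -10, A = -5.
Then Σ (y_i + y_{i+1})·c_i = -230, so ȳ = -230 / (6·(-5)) = 23/3.

23/3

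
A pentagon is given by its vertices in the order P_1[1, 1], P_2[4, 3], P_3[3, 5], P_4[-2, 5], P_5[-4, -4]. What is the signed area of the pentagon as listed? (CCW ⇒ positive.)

P_1→P_2: (1)(3) − (4)(1) = -1
P_2→P_3: (4)(5) − (3)(3) = 11
P_3→P_4: (3)(5) − (-2)(5) = 25
P_4→P_5: (-2)(-4) − (-4)(5) = 28
P_5→P_1: (-4)(1) − (1)(-4) = 0
Σ = 63
Signed area = Σ/2 = 31.5 (positive ⇒ counter-clockwise traversal).

31.5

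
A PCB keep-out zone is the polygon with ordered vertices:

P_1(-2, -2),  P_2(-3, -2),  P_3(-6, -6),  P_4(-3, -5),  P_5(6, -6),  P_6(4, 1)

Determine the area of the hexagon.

Apply Gauss's area formula: 2A = Σ (x_i·y_{i+1} − x_{i+1}·y_i), indices taken mod 6.
Σ = (-2) + (6) + (12) + (48) + (30) + (-6) = 88
Area = |Σ|/2 = 44.

44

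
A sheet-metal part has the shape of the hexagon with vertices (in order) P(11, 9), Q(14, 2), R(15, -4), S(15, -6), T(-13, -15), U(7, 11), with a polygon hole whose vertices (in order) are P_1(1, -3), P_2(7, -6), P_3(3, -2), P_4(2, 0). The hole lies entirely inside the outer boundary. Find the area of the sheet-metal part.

Outer boundary:
Σ = (-104) + (-86) + (-30) + (-303) + (-38) + (-58) = -619
Area = |Σ|/2 = 309.5.
Hole:
P_1→P_2: (1)(-6) − (7)(-3) = 15
P_2→P_3: (7)(-2) − (3)(-6) = 4
P_3→P_4: (3)(0) − (2)(-2) = 4
P_4→P_1: (2)(-3) − (1)(0) = -6
Σ = 17
Area = |Σ|/2 = 8.5.
Net area = 309.5 − 8.5 = 301.

301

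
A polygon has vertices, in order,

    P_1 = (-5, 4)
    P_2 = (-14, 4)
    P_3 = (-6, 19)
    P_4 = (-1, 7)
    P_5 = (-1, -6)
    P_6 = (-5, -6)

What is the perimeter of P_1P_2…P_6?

|P_1P_2| = √((-9)² + (0)²) = √81 = 9
|P_2P_3| = √((8)² + (15)²) = √289 = 17
|P_3P_4| = √((5)² + (-12)²) = √169 = 13
|P_4P_5| = √((0)² + (-13)²) = √169 = 13
|P_5P_6| = √((-4)² + (0)²) = √16 = 4
|P_6P_1| = √((0)² + (10)²) = √100 = 10
Perimeter = 9 + 17 + 13 + 13 + 4 + 10 = 66.

66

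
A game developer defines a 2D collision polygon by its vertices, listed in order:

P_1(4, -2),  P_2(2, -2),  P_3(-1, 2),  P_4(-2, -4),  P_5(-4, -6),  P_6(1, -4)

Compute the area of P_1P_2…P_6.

19

P_1→P_2: (4)(-2) − (2)(-2) = -4
P_2→P_3: (2)(2) − (-1)(-2) = 2
P_3→P_4: (-1)(-4) − (-2)(2) = 8
P_4→P_5: (-2)(-6) − (-4)(-4) = -4
P_5→P_6: (-4)(-4) − (1)(-6) = 22
P_6→P_1: (1)(-2) − (4)(-4) = 14
Σ = 38
Area = |Σ|/2 = 19.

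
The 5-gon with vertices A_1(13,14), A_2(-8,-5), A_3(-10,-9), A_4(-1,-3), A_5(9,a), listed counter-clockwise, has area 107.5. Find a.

2

Write out the shoelace sum; only the two edges meeting at A_5 involve a:
2·Area = [((-1)·a − 9·(-3)) + (9·14 − 13·a)] + 90
       = -14·a + 243 = 215
⇒ a = 2.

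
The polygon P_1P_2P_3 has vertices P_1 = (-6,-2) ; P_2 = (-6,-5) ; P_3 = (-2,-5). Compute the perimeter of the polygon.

|P_1P_2| = √((0)² + (-3)²) = √9 = 3
|P_2P_3| = √((4)² + (0)²) = √16 = 4
|P_3P_1| = √((-4)² + (3)²) = √25 = 5
Perimeter = 3 + 4 + 5 = 12.

12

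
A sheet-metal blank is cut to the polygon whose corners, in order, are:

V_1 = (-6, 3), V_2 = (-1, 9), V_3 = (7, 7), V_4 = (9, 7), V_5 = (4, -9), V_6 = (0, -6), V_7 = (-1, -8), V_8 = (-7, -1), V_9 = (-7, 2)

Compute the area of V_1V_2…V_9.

179.5

Σ = (-51) + (-70) + (-14) + (-109) + (-24) + (-6) + (-55) + (-21) + (-9) = -359
Area = |Σ|/2 = 179.5.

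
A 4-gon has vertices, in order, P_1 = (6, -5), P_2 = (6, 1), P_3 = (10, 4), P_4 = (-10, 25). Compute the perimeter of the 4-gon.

74

|P_1P_2| = √((0)² + (6)²) = √36 = 6
|P_2P_3| = √((4)² + (3)²) = √25 = 5
|P_3P_4| = √((-20)² + (21)²) = √841 = 29
|P_4P_1| = √((16)² + (-30)²) = √1156 = 34
Perimeter = 6 + 5 + 29 + 34 = 74.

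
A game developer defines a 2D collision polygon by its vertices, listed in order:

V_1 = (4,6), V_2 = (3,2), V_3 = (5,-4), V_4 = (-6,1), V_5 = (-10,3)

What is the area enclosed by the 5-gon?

65.5

V_1→V_2: (4)(2) − (3)(6) = -10
V_2→V_3: (3)(-4) − (5)(2) = -22
V_3→V_4: (5)(1) − (-6)(-4) = -19
V_4→V_5: (-6)(3) − (-10)(1) = -8
V_5→V_1: (-10)(6) − (4)(3) = -72
Σ = -131
Area = |Σ|/2 = 65.5.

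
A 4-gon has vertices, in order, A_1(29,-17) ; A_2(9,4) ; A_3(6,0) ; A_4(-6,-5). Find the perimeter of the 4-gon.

84

|A_1A_2| = √((-20)² + (21)²) = √841 = 29
|A_2A_3| = √((-3)² + (-4)²) = √25 = 5
|A_3A_4| = √((-12)² + (-5)²) = √169 = 13
|A_4A_1| = √((35)² + (-12)²) = √1369 = 37
Perimeter = 29 + 5 + 13 + 37 = 84.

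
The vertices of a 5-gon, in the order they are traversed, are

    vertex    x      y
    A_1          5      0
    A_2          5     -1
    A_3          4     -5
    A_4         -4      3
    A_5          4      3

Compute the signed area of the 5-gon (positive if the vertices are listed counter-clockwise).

-36.5

Apply the surveyor's formula: 2A = Σ (x_i·y_{i+1} − x_{i+1}·y_i), indices taken mod 5.
Σ = (-5) + (-21) + (-8) + (-24) + (-15) = -73
Signed area = Σ/2 = -36.5 (negative ⇒ clockwise traversal).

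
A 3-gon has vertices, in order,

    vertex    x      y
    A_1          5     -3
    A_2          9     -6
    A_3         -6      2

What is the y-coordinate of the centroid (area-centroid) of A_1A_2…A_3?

Apply Gauss's area formula. First the cross-terms c_i = x_i·y_{i+1} − x_{i+1}·y_i:
  -3, -18, 8  ⇒  2A = -13, A = -6.5.
Then Σ (y_i + y_{i+1})·c_i = 91, so ȳ = 91 / (6·(-6.5)) = -7/3.

-7/3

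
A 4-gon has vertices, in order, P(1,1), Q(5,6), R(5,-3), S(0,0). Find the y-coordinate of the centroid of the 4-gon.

Apply the surveyor's formula. First the cross-terms c_i = x_i·y_{i+1} − x_{i+1}·y_i:
  1, -45, 0, 0  ⇒  2A = -44, A = -22.
Then Σ (y_i + y_{i+1})·c_i = -128, so ȳ = -128 / (6·(-22)) = 32/33.

32/33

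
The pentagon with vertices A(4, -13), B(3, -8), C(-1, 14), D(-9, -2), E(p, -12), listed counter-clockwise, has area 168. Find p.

-1

The doubled signed area Σ (x_i y_{i+1} − x_{i+1} y_i) is linear in p.
With p=0 it equals 325; the coefficient of p is -11 (from the two edges through E).
So -11·p + 325 = 2·168 = 336 ⇒ p = -1.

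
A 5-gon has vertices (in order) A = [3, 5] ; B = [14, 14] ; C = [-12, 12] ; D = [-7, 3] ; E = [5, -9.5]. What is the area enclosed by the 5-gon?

Cross-terms: -28, 336, 48, 51.5, 53.5  ⇒  Σ = 461
Area = |Σ|/2 = 230.5.

230.5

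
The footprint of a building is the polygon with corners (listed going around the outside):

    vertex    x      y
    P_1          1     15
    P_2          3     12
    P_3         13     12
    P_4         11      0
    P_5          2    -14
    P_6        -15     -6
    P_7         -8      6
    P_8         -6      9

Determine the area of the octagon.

Apply Gauss's area formula: 2A = Σ (x_i·y_{i+1} − x_{i+1}·y_i), indices taken mod 8.
Σ = (-33) + (-120) + (-132) + (-154) + (-222) + (-138) + (-36) + (-99) = -934
Area = |Σ|/2 = 467.

467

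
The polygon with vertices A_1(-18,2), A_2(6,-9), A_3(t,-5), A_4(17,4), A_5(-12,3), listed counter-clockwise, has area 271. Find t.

16

Write out the shoelace sum; only the two edges meeting at A_3 involve t:
2·Area = [(6·(-5) − t·(-9)) + (t·4 − 17·(-5))] + 279
       = 13·t + 334 = 542
⇒ t = 16.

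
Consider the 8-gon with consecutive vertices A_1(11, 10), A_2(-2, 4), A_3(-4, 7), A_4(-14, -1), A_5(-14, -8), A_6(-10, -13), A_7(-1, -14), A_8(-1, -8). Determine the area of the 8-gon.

Apply Gauss's area formula: 2A = Σ (x_i·y_{i+1} − x_{i+1}·y_i), indices taken mod 8.
Σ = (64) + (2) + (102) + (98) + (102) + (127) + (-6) + (78) = 567
Area = |Σ|/2 = 283.5.

283.5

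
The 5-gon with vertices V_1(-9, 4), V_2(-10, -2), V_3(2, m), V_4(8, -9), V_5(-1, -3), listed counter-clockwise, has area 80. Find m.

-10

The doubled signed area Σ (x_i y_{i+1} − x_{i+1} y_i) is linear in m.
With m=0 it equals -20; the coefficient of m is -18 (from the two edges through V_3).
So -18·m + -20 = 2·80 = 160 ⇒ m = -10.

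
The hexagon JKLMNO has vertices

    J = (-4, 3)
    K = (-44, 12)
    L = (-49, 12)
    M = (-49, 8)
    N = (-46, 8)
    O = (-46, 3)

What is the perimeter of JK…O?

|JK| = √((-40)² + (9)²) = √1681 = 41
|KL| = √((-5)² + (0)²) = √25 = 5
|LM| = √((0)² + (-4)²) = √16 = 4
|MN| = √((3)² + (0)²) = √9 = 3
|NO| = √((0)² + (-5)²) = √25 = 5
|OJ| = √((42)² + (0)²) = √1764 = 42
Perimeter = 41 + 5 + 4 + 3 + 5 + 42 = 100.

100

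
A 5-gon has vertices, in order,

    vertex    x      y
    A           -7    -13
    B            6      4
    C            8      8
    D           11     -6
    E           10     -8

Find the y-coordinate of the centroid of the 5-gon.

Apply the surveyor's formula. First the cross-terms c_i = x_i·y_{i+1} − x_{i+1}·y_i:
  50, 16, -136, -28, -186  ⇒  2A = -284, A = -142.
Then Σ (y_i + y_{i+1})·c_i = 3768, so ȳ = 3768 / (6·(-142)) = -314/71.

-314/71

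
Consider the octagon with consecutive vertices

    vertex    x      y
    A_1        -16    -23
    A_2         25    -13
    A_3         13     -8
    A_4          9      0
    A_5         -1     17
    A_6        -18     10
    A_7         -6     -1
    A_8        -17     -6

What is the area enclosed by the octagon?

Apply Gauss's area formula: 2A = Σ (x_i·y_{i+1} − x_{i+1}·y_i), indices taken mod 8.
Σ = (783) + (-31) + (72) + (153) + (296) + (78) + (19) + (295) = 1665
Area = |Σ|/2 = 832.5.

832.5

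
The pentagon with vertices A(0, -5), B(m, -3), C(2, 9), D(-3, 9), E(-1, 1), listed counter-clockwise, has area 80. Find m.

The doubled signed area Σ (x_i y_{i+1} − x_{i+1} y_i) is linear in m.
With m=0 it equals 62; the coefficient of m is 14 (from the two edges through B).
So 14·m + 62 = 2·80 = 160 ⇒ m = 7.

7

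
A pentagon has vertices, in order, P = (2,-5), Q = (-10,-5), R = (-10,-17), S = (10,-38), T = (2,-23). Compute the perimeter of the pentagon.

88

|PQ| = √((-12)² + (0)²) = √144 = 12
|QR| = √((0)² + (-12)²) = √144 = 12
|RS| = √((20)² + (-21)²) = √841 = 29
|ST| = √((-8)² + (15)²) = √289 = 17
|TP| = √((0)² + (18)²) = √324 = 18
Perimeter = 12 + 12 + 29 + 17 + 18 = 88.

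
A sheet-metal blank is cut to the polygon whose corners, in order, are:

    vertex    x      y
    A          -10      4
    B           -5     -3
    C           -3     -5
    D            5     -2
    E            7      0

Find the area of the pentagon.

69.5

Apply the shoelace formula: 2A = Σ (x_i·y_{i+1} − x_{i+1}·y_i), indices taken mod 5.
A→B: (-10)(-3) − (-5)(4) = 50
B→C: (-5)(-5) − (-3)(-3) = 16
C→D: (-3)(-2) − (5)(-5) = 31
D→E: (5)(0) − (7)(-2) = 14
E→A: (7)(4) − (-10)(0) = 28
Σ = 139
Area = |Σ|/2 = 69.5.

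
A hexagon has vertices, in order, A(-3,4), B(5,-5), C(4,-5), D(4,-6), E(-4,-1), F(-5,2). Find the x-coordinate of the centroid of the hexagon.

Apply the surveyor's formula. First the cross-terms c_i = x_i·y_{i+1} − x_{i+1}·y_i:
  -5, -5, -4, -28, -13, -14  ⇒  2A = -69, A = -34.5.
Then Σ (x_i + x_{i+1})·c_i = 142, so x̄ = 142 / (6·(-34.5)) = -142/207.

-142/207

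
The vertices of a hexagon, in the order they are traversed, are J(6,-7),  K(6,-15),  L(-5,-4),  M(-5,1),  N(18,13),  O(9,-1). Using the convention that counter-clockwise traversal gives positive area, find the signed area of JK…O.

Apply the surveyor's formula: 2A = Σ (x_i·y_{i+1} − x_{i+1}·y_i), indices taken mod 6.
Cross-terms: -48, -99, -25, -83, -135, -57  ⇒  Σ = -447
Signed area = Σ/2 = -223.5 (negative ⇒ clockwise traversal).

-223.5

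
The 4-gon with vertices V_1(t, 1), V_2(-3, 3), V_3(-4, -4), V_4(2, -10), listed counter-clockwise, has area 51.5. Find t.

The doubled signed area Σ (x_i y_{i+1} − x_{i+1} y_i) is linear in t.
With t=0 it equals 77; the coefficient of t is 13 (from the two edges through V_1).
So 13·t + 77 = 2·51.5 = 103 ⇒ t = 2.

2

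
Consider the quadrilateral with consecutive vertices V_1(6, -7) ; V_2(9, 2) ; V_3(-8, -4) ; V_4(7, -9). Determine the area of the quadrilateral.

Apply Gauss's area formula: 2A = Σ (x_i·y_{i+1} − x_{i+1}·y_i), indices taken mod 4.
V_1→V_2: (6)(2) − (9)(-7) = 75
V_2→V_3: (9)(-4) − (-8)(2) = -20
V_3→V_4: (-8)(-9) − (7)(-4) = 100
V_4→V_1: (7)(-7) − (6)(-9) = 5
Σ = 160
Area = |Σ|/2 = 80.

80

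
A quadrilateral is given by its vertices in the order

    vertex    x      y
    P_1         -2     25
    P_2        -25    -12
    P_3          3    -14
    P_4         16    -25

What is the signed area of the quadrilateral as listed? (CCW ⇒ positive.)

Apply the shoelace (surveyor's) formula: 2A = Σ (x_i·y_{i+1} − x_{i+1}·y_i), indices taken mod 4.
Cross-terms: 649, 386, 149, 350  ⇒  Σ = 1534
Signed area = Σ/2 = 767 (positive ⇒ counter-clockwise traversal).

767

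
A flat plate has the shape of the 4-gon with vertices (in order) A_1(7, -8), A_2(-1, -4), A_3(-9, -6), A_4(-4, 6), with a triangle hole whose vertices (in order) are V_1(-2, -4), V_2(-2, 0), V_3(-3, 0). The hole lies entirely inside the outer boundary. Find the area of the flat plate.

Outer boundary:
Apply the shoelace formula: 2A = Σ (x_i·y_{i+1} − x_{i+1}·y_i), indices taken mod 4.
Cross-terms: -36, -30, -78, -10  ⇒  Σ = -154
Area = |Σ|/2 = 77.
Hole:
V_1→V_2: (-2)(0) − (-2)(-4) = -8
V_2→V_3: (-2)(0) − (-3)(0) = 0
V_3→V_1: (-3)(-4) − (-2)(0) = 12
Σ = 4
Area = |Σ|/2 = 2.
Net area = 77 − 2 = 75.

75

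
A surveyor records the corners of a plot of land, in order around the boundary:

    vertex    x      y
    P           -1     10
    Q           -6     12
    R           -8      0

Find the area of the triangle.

Cross-terms: 48, 96, -80  ⇒  Σ = 64
Area = |Σ|/2 = 32.

32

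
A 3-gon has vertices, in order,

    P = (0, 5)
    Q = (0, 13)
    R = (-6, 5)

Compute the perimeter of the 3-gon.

|PQ| = √((0)² + (8)²) = √64 = 8
|QR| = √((-6)² + (-8)²) = √100 = 10
|RP| = √((6)² + (0)²) = √36 = 6
Perimeter = 8 + 10 + 6 = 24.

24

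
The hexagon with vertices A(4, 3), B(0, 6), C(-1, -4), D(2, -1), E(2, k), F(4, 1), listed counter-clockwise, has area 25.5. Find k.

0

Write out the shoelace sum; only the two edges meeting at E involve k:
2·Area = [(2·k − 2·(-1)) + (2·1 − 4·k)] + 47
       = -2·k + 51 = 51
⇒ k = 0.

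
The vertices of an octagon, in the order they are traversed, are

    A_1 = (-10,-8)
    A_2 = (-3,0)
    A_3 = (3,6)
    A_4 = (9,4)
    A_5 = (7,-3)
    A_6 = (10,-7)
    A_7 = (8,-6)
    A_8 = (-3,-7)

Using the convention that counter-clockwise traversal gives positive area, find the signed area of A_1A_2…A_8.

Apply the surveyor's formula: 2A = Σ (x_i·y_{i+1} − x_{i+1}·y_i), indices taken mod 8.
A_1→A_2: (-10)(0) − (-3)(-8) = -24
A_2→A_3: (-3)(6) − (3)(0) = -18
A_3→A_4: (3)(4) − (9)(6) = -42
A_4→A_5: (9)(-3) − (7)(4) = -55
A_5→A_6: (7)(-7) − (10)(-3) = -19
A_6→A_7: (10)(-6) − (8)(-7) = -4
A_7→A_8: (8)(-7) − (-3)(-6) = -74
A_8→A_1: (-3)(-8) − (-10)(-7) = -46
Σ = -282
Signed area = Σ/2 = -141 (negative ⇒ clockwise traversal).

-141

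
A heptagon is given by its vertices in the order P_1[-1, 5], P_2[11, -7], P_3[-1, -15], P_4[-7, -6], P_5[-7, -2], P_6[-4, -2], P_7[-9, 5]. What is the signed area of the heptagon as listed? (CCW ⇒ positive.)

-209.5

Apply the surveyor's formula: 2A = Σ (x_i·y_{i+1} − x_{i+1}·y_i), indices taken mod 7.
Σ = (-48) + (-172) + (-99) + (-28) + (6) + (-38) + (-40) = -419
Signed area = Σ/2 = -209.5 (negative ⇒ clockwise traversal).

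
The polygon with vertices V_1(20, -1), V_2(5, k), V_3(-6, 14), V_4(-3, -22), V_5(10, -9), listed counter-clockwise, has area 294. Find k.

The doubled signed area Σ (x_i y_{i+1} − x_{i+1} y_i) is linear in k.
With k=0 it equals 666; the coefficient of k is 26 (from the two edges through V_2).
So 26·k + 666 = 2·294 = 588 ⇒ k = -3.

-3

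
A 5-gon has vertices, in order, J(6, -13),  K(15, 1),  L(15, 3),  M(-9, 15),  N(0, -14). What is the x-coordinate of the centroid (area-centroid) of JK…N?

667/231

Apply the shoelace (surveyor's) formula. First the cross-terms c_i = x_i·y_{i+1} − x_{i+1}·y_i:
  201, 30, 252, 126, 84  ⇒  2A = 693, A = 346.5.
Then Σ (x_i + x_{i+1})·c_i = 6003, so x̄ = 6003 / (6·346.5) = 667/231.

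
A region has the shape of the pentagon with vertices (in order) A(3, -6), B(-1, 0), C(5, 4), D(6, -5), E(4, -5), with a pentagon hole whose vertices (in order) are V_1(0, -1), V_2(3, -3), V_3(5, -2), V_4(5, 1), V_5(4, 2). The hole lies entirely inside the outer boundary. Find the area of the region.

24.5

Outer boundary:
Σ = (-6) + (-4) + (-49) + (-10) + (-9) = -78
Area = |Σ|/2 = 39.
Hole:
V_1→V_2: (0)(-3) − (3)(-1) = 3
V_2→V_3: (3)(-2) − (5)(-3) = 9
V_3→V_4: (5)(1) − (5)(-2) = 15
V_4→V_5: (5)(2) − (4)(1) = 6
V_5→V_1: (4)(-1) − (0)(2) = -4
Σ = 29
Area = |Σ|/2 = 14.5.
Net area = 39 − 14.5 = 24.5.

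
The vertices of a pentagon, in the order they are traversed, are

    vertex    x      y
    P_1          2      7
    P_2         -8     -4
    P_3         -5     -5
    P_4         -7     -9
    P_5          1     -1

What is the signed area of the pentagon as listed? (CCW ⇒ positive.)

51.5

Apply the surveyor's formula: 2A = Σ (x_i·y_{i+1} − x_{i+1}·y_i), indices taken mod 5.
P_1→P_2: (2)(-4) − (-8)(7) = 48
P_2→P_3: (-8)(-5) − (-5)(-4) = 20
P_3→P_4: (-5)(-9) − (-7)(-5) = 10
P_4→P_5: (-7)(-1) − (1)(-9) = 16
P_5→P_1: (1)(7) − (2)(-1) = 9
Σ = 103
Signed area = Σ/2 = 51.5 (positive ⇒ counter-clockwise traversal).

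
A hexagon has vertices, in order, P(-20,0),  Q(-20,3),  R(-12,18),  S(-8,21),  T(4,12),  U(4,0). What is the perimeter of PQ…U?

76

|PQ| = √((0)² + (3)²) = √9 = 3
|QR| = √((8)² + (15)²) = √289 = 17
|RS| = √((4)² + (3)²) = √25 = 5
|ST| = √((12)² + (-9)²) = √225 = 15
|TU| = √((0)² + (-12)²) = √144 = 12
|UP| = √((-24)² + (0)²) = √576 = 24
Perimeter = 3 + 17 + 5 + 15 + 12 + 24 = 76.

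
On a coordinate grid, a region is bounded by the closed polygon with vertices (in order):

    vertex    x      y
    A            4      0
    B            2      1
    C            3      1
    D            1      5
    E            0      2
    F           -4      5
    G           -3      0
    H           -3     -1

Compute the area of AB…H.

Apply the shoelace formula: 2A = Σ (x_i·y_{i+1} − x_{i+1}·y_i), indices taken mod 8.
A→B: (4)(1) − (2)(0) = 4
B→C: (2)(1) − (3)(1) = -1
C→D: (3)(5) − (1)(1) = 14
D→E: (1)(2) − (0)(5) = 2
E→F: (0)(5) − (-4)(2) = 8
F→G: (-4)(0) − (-3)(5) = 15
G→H: (-3)(-1) − (-3)(0) = 3
H→A: (-3)(0) − (4)(-1) = 4
Σ = 49
Area = |Σ|/2 = 24.5.

24.5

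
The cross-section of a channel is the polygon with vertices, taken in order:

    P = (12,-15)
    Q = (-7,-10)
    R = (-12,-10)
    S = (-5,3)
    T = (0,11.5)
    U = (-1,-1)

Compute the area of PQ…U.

Σ = (-225) + (-50) + (-86) + (-57.5) + (11.5) + (27) = -380
Area = |Σ|/2 = 190.

190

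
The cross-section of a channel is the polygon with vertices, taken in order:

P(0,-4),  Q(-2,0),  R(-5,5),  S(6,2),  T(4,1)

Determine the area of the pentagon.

Cross-terms: -8, -10, -40, -2, -16  ⇒  Σ = -76
Area = |Σ|/2 = 38.

38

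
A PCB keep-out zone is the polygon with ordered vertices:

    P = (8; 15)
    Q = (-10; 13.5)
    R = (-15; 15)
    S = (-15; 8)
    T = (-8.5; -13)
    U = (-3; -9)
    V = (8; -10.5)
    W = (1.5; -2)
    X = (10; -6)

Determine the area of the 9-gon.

Apply the shoelace formula: 2A = Σ (x_i·y_{i+1} − x_{i+1}·y_i), indices taken mod 9.
Cross-terms: 258, 52.5, 105, 263, 37.5, 103.5, -0.25, 11, 198  ⇒  Σ = 1028.25
Area = |Σ|/2 = 514.125.

514.125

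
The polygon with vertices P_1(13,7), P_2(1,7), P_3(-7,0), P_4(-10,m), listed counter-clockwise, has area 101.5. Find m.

Write out the shoelace sum; only the two edges meeting at P_4 involve m:
2·Area = [((-7)·m − (-10)·0) + ((-10)·7 − 13·m)] + 133
       = -20·m + 63 = 203
⇒ m = -7.

-7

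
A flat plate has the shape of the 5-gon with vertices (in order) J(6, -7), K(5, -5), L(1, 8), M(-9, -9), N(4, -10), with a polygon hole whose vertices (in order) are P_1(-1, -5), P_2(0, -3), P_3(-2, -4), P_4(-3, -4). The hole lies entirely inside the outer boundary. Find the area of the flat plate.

Outer boundary:
Apply the surveyor's formula: 2A = Σ (x_i·y_{i+1} − x_{i+1}·y_i), indices taken mod 5.
Σ = (5) + (45) + (63) + (126) + (32) = 271
Area = |Σ|/2 = 135.5.
Hole:
Apply the shoelace (surveyor's) formula: 2A = Σ (x_i·y_{i+1} − x_{i+1}·y_i), indices taken mod 4.
Σ = (3) + (-6) + (-4) + (11) = 4
Area = |Σ|/2 = 2.
Net area = 135.5 − 2 = 133.5.

133.5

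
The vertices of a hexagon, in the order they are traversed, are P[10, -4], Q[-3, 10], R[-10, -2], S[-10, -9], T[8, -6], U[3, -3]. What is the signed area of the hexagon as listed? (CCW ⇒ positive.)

Apply the shoelace (surveyor's) formula: 2A = Σ (x_i·y_{i+1} − x_{i+1}·y_i), indices taken mod 6.
Σ = (88) + (106) + (70) + (132) + (-6) + (18) = 408
Signed area = Σ/2 = 204 (positive ⇒ counter-clockwise traversal).

204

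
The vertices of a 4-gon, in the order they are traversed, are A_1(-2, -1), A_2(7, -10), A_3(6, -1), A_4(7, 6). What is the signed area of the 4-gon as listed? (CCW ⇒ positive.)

Σ = (27) + (53) + (43) + (5) = 128
Signed area = Σ/2 = 64 (positive ⇒ counter-clockwise traversal).

64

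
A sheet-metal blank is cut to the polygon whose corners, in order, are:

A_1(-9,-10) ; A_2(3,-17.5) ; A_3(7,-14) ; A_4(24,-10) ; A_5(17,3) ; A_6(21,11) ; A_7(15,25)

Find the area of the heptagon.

667.5

Apply the shoelace (surveyor's) formula: 2A = Σ (x_i·y_{i+1} − x_{i+1}·y_i), indices taken mod 7.
Σ = (187.5) + (80.5) + (266) + (242) + (124) + (360) + (75) = 1335
Area = |Σ|/2 = 667.5.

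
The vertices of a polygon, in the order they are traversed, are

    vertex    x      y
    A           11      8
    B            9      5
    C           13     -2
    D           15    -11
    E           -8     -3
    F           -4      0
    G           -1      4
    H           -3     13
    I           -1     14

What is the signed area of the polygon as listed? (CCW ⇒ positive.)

-283

Apply the shoelace formula: 2A = Σ (x_i·y_{i+1} − x_{i+1}·y_i), indices taken mod 9.
Σ = (-17) + (-83) + (-113) + (-133) + (-12) + (-16) + (-1) + (-29) + (-162) = -566
Signed area = Σ/2 = -283 (negative ⇒ clockwise traversal).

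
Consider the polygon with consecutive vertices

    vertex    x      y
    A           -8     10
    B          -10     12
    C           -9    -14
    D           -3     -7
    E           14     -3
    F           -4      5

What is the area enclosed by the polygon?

219

Apply the shoelace formula: 2A = Σ (x_i·y_{i+1} − x_{i+1}·y_i), indices taken mod 6.
Σ = (4) + (248) + (21) + (107) + (58) + (0) = 438
Area = |Σ|/2 = 219.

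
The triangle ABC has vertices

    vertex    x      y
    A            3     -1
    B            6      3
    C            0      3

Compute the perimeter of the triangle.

16

|AB| = √((3)² + (4)²) = √25 = 5
|BC| = √((-6)² + (0)²) = √36 = 6
|CA| = √((3)² + (-4)²) = √25 = 5
Perimeter = 5 + 6 + 5 = 16.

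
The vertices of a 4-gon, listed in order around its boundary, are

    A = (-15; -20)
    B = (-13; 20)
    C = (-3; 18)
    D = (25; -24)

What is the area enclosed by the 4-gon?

Apply the shoelace (surveyor's) formula: 2A = Σ (x_i·y_{i+1} − x_{i+1}·y_i), indices taken mod 4.
Cross-terms: -560, -174, -378, -860  ⇒  Σ = -1972
Area = |Σ|/2 = 986.

986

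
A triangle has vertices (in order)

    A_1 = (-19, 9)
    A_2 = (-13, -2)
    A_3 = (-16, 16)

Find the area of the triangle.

Cross-terms: 155, -240, 160  ⇒  Σ = 75
Area = |Σ|/2 = 37.5.

37.5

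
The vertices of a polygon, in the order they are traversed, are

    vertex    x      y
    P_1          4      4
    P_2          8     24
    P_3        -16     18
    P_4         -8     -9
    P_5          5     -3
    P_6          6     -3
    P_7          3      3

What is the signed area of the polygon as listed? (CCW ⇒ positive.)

Σ = (64) + (528) + (288) + (69) + (3) + (27) + (0) = 979
Signed area = Σ/2 = 489.5 (positive ⇒ counter-clockwise traversal).

489.5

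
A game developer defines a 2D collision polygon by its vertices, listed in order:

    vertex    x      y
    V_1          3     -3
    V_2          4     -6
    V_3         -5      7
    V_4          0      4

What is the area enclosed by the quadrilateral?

Apply the shoelace formula: 2A = Σ (x_i·y_{i+1} − x_{i+1}·y_i), indices taken mod 4.
Σ = (-6) + (-2) + (-20) + (-12) = -40
Area = |Σ|/2 = 20.

20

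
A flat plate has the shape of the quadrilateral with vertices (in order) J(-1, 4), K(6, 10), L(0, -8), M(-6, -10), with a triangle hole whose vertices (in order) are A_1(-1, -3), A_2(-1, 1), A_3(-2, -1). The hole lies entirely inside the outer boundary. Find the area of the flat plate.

80

Outer boundary:
Apply the shoelace (surveyor's) formula: 2A = Σ (x_i·y_{i+1} − x_{i+1}·y_i), indices taken mod 4.
J→K: (-1)(10) − (6)(4) = -34
K→L: (6)(-8) − (0)(10) = -48
L→M: (0)(-10) − (-6)(-8) = -48
M→J: (-6)(4) − (-1)(-10) = -34
Σ = -164
Area = |Σ|/2 = 82.
Hole:
Apply the surveyor's formula: 2A = Σ (x_i·y_{i+1} − x_{i+1}·y_i), indices taken mod 3.
A_1→A_2: (-1)(1) − (-1)(-3) = -4
A_2→A_3: (-1)(-1) − (-2)(1) = 3
A_3→A_1: (-2)(-3) − (-1)(-1) = 5
Σ = 4
Area = |Σ|/2 = 2.
Net area = 82 − 2 = 80.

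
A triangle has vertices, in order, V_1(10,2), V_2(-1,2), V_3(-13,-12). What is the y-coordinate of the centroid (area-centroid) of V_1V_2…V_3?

Apply Gauss's area formula. First the cross-terms c_i = x_i·y_{i+1} − x_{i+1}·y_i:
  22, 38, 94  ⇒  2A = 154, A = 77.
Then Σ (y_i + y_{i+1})·c_i = -1232, so ȳ = -1232 / (6·77) = -8/3.

-8/3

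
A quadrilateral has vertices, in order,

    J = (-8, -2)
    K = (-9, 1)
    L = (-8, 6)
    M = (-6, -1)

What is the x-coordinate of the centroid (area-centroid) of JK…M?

Apply the shoelace (surveyor's) formula. First the cross-terms c_i = x_i·y_{i+1} − x_{i+1}·y_i:
  -26, -46, 44, 4  ⇒  2A = -24, A = -12.
Then Σ (x_i + x_{i+1})·c_i = 552, so x̄ = 552 / (6·(-12)) = -23/3.

-23/3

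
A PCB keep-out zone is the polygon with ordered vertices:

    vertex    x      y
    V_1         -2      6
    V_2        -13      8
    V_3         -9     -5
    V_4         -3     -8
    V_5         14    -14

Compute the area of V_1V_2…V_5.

V_1→V_2: (-2)(8) − (-13)(6) = 62
V_2→V_3: (-13)(-5) − (-9)(8) = 137
V_3→V_4: (-9)(-8) − (-3)(-5) = 57
V_4→V_5: (-3)(-14) − (14)(-8) = 154
V_5→V_1: (14)(6) − (-2)(-14) = 56
Σ = 466
Area = |Σ|/2 = 233.

233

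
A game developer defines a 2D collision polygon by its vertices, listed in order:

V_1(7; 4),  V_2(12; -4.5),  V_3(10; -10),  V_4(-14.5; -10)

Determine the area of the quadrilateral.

193.75

Apply Gauss's area formula: 2A = Σ (x_i·y_{i+1} − x_{i+1}·y_i), indices taken mod 4.
Σ = (-79.5) + (-75) + (-245) + (12) = -387.5
Area = |Σ|/2 = 193.75.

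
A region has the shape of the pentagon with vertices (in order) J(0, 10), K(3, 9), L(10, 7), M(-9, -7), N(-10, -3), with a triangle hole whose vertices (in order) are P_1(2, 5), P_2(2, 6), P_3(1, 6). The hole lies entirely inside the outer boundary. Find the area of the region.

124

Outer boundary:
Apply the surveyor's formula: 2A = Σ (x_i·y_{i+1} − x_{i+1}·y_i), indices taken mod 5.
Σ = (-30) + (-69) + (-7) + (-43) + (-100) = -249
Area = |Σ|/2 = 124.5.
Hole:
P_1→P_2: (2)(6) − (2)(5) = 2
P_2→P_3: (2)(6) − (1)(6) = 6
P_3→P_1: (1)(5) − (2)(6) = -7
Σ = 1
Area = |Σ|/2 = 0.5.
Net area = 124.5 − 0.5 = 124.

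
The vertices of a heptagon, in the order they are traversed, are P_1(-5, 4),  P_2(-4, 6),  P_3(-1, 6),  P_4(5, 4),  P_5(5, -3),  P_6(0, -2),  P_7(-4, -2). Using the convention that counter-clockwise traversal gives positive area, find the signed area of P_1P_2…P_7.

Σ = (-14) + (-18) + (-34) + (-35) + (-10) + (-8) + (-26) = -145
Signed area = Σ/2 = -72.5 (negative ⇒ clockwise traversal).

-72.5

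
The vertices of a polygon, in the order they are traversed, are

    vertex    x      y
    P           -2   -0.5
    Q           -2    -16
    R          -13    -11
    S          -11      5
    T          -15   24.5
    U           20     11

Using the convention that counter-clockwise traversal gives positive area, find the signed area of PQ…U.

Σ = (31) + (-186) + (-186) + (-194.5) + (-655) + (12) = -1178.5
Signed area = Σ/2 = -589.25 (negative ⇒ clockwise traversal).

-589.25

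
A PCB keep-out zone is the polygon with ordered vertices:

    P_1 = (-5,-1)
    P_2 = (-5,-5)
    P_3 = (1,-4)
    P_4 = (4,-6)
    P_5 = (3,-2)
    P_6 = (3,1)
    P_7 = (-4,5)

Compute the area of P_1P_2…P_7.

61

Cross-terms: 20, 25, 10, 10, 9, 19, 29  ⇒  Σ = 122
Area = |Σ|/2 = 61.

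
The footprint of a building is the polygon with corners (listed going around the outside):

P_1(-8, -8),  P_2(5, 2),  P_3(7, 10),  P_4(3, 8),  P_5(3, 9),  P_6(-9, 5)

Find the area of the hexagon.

148.5

Apply the surveyor's formula: 2A = Σ (x_i·y_{i+1} − x_{i+1}·y_i), indices taken mod 6.
Σ = (24) + (36) + (26) + (3) + (96) + (112) = 297
Area = |Σ|/2 = 148.5.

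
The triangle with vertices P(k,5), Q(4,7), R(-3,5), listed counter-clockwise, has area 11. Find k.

8

The doubled signed area Σ (x_i y_{i+1} − x_{i+1} y_i) is linear in k.
With k=0 it equals 6; the coefficient of k is 2 (from the two edges through P).
So 2·k + 6 = 2·11 = 22 ⇒ k = 8.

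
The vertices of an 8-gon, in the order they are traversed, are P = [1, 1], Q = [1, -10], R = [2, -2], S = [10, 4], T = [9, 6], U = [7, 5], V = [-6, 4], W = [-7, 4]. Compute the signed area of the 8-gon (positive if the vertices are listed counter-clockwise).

56.5

Σ = (-11) + (18) + (28) + (24) + (3) + (58) + (4) + (-11) = 113
Signed area = Σ/2 = 56.5 (positive ⇒ counter-clockwise traversal).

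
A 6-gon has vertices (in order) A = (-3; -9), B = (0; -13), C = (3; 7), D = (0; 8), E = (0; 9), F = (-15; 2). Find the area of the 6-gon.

A→B: (-3)(-13) − (0)(-9) = 39
B→C: (0)(7) − (3)(-13) = 39
C→D: (3)(8) − (0)(7) = 24
D→E: (0)(9) − (0)(8) = 0
E→F: (0)(2) − (-15)(9) = 135
F→A: (-15)(-9) − (-3)(2) = 141
Σ = 378
Area = |Σ|/2 = 189.

189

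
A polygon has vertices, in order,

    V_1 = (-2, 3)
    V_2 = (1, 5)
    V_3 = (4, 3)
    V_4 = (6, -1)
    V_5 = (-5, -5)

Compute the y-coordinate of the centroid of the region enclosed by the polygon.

Apply the shoelace (surveyor's) formula. First the cross-terms c_i = x_i·y_{i+1} − x_{i+1}·y_i:
  -13, -17, -22, -35, -25  ⇒  2A = -112, A = -56.
Then Σ (y_i + y_{i+1})·c_i = -24, so ȳ = -24 / (6·(-56)) = 1/14.

1/14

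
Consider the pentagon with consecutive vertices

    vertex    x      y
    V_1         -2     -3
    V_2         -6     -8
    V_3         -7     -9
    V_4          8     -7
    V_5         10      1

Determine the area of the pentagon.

83.5

Cross-terms: -2, -2, 121, 78, -28  ⇒  Σ = 167
Area = |Σ|/2 = 83.5.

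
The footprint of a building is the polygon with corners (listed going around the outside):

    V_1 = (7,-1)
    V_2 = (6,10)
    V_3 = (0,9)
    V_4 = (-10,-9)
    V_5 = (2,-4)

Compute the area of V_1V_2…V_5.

152

Apply Gauss's area formula: 2A = Σ (x_i·y_{i+1} − x_{i+1}·y_i), indices taken mod 5.
Σ = (76) + (54) + (90) + (58) + (26) = 304
Area = |Σ|/2 = 152.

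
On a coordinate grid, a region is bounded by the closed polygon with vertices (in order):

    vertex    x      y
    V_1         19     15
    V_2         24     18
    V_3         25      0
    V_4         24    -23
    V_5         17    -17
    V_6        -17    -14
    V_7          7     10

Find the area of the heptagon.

Apply the surveyor's formula: 2A = Σ (x_i·y_{i+1} − x_{i+1}·y_i), indices taken mod 7.
Cross-terms: -18, -450, -575, -17, -527, -72, -85  ⇒  Σ = -1744
Area = |Σ|/2 = 872.

872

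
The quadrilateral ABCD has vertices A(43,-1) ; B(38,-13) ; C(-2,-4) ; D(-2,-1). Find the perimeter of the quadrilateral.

102

|AB| = √((-5)² + (-12)²) = √169 = 13
|BC| = √((-40)² + (9)²) = √1681 = 41
|CD| = √((0)² + (3)²) = √9 = 3
|DA| = √((45)² + (0)²) = √2025 = 45
Perimeter = 13 + 41 + 3 + 45 = 102.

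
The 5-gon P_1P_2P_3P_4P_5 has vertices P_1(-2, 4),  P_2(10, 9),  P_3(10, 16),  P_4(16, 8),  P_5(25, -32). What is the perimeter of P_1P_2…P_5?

|P_1P_2| = √((12)² + (5)²) = √169 = 13
|P_2P_3| = √((0)² + (7)²) = √49 = 7
|P_3P_4| = √((6)² + (-8)²) = √100 = 10
|P_4P_5| = √((9)² + (-40)²) = √1681 = 41
|P_5P_1| = √((-27)² + (36)²) = √2025 = 45
Perimeter = 13 + 7 + 10 + 41 + 45 = 116.

116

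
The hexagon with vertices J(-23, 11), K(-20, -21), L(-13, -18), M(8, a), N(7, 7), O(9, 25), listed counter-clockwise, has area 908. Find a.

The doubled signed area Σ (x_i y_{i+1} − x_{i+1} y_i) is linear in a.
With a=0 it equals 1776; the coefficient of a is -20 (from the two edges through M).
So -20·a + 1776 = 2·908 = 1816 ⇒ a = -2.

-2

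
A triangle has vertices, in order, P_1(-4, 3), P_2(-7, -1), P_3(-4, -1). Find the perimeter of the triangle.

|P_1P_2| = √((-3)² + (-4)²) = √25 = 5
|P_2P_3| = √((3)² + (0)²) = √9 = 3
|P_3P_1| = √((0)² + (4)²) = √16 = 4
Perimeter = 5 + 3 + 4 = 12.

12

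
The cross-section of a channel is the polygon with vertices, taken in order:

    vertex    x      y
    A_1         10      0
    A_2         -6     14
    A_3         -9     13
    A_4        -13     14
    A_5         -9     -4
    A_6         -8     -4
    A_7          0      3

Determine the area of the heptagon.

Apply the shoelace (surveyor's) formula: 2A = Σ (x_i·y_{i+1} − x_{i+1}·y_i), indices taken mod 7.
Σ = (140) + (48) + (43) + (178) + (4) + (-24) + (-30) = 359
Area = |Σ|/2 = 179.5.

179.5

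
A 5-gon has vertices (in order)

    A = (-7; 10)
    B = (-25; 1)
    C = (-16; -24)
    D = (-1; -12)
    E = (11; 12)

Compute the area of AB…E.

Cross-terms: 243, 616, 168, 120, 194  ⇒  Σ = 1341
Area = |Σ|/2 = 670.5.

670.5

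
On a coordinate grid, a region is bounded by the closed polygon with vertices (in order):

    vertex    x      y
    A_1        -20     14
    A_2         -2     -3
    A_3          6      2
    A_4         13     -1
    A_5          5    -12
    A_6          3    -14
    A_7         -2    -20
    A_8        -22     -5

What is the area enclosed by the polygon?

520.5

Apply Gauss's area formula: 2A = Σ (x_i·y_{i+1} − x_{i+1}·y_i), indices taken mod 8.
Cross-terms: 88, 14, -32, -151, -34, -88, -430, -408  ⇒  Σ = -1041
Area = |Σ|/2 = 520.5.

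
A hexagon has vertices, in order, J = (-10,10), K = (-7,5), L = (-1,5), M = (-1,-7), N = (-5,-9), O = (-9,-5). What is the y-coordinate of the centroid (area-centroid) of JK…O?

-119/165

Apply the surveyor's formula. First the cross-terms c_i = x_i·y_{i+1} − x_{i+1}·y_i:
  20, -30, 12, -26, -56, -140  ⇒  2A = -220, A = -110.
Then Σ (y_i + y_{i+1})·c_i = 476, so ȳ = 476 / (6·(-110)) = -119/165.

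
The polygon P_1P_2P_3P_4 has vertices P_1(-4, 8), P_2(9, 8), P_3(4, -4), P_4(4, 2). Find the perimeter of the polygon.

|P_1P_2| = √((13)² + (0)²) = √169 = 13
|P_2P_3| = √((-5)² + (-12)²) = √169 = 13
|P_3P_4| = √((0)² + (6)²) = √36 = 6
|P_4P_1| = √((-8)² + (6)²) = √100 = 10
Perimeter = 13 + 13 + 6 + 10 = 42.

42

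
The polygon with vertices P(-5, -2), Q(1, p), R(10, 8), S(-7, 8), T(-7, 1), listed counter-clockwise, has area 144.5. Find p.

-5

Write out the shoelace sum; only the two edges meeting at Q involve p:
2·Area = [((-5)·p − 1·(-2)) + (1·8 − 10·p)] + 204
       = -15·p + 214 = 289
⇒ p = -5.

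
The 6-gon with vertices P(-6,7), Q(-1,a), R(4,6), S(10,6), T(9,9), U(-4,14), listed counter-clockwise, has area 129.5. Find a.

Write out the shoelace sum; only the two edges meeting at Q involve a:
2·Area = [((-6)·a − (-1)·7) + ((-1)·6 − 4·a)] + 218
       = -10·a + 219 = 259
⇒ a = -4.

-4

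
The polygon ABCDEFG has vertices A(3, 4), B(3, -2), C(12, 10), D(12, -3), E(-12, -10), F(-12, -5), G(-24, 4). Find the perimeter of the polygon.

106

|AB| = √((0)² + (-6)²) = √36 = 6
|BC| = √((9)² + (12)²) = √225 = 15
|CD| = √((0)² + (-13)²) = √169 = 13
|DE| = √((-24)² + (-7)²) = √625 = 25
|EF| = √((0)² + (5)²) = √25 = 5
|FG| = √((-12)² + (9)²) = √225 = 15
|GA| = √((27)² + (0)²) = √729 = 27
Perimeter = 6 + 15 + 13 + 25 + 5 + 15 + 27 = 106.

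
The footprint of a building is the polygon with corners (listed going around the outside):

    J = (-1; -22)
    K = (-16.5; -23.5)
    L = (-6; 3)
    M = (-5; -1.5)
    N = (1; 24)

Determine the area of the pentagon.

311.25

Σ = (-339.5) + (-190.5) + (24) + (-118.5) + (2) = -622.5
Area = |Σ|/2 = 311.25.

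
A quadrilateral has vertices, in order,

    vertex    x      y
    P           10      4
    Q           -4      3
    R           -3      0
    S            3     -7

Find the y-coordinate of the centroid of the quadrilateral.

Apply the surveyor's formula. First the cross-terms c_i = x_i·y_{i+1} − x_{i+1}·y_i:
  46, 9, 21, 82  ⇒  2A = 158, A = 79.
Then Σ (y_i + y_{i+1})·c_i = -44, so ȳ = -44 / (6·79) = -22/237.

-22/237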